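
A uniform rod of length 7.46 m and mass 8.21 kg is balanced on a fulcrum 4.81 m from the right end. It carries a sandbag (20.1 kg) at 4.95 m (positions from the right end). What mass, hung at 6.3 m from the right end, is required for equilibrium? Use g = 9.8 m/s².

m ≈ 4.06 kg

Take moments about the fulcrum (at 4.81 m from the right end).
Beam weight: 8.21 × 9.8 = 80.46 N down at 3.73 m → arm 1.08 m, τ = 80.46 × 1.08 = 86.9 N·m clockwise.
Sandbag: 20.1 × 9.8 = 197 N down at 4.95 m → arm 0.14 m, τ = 197 × 0.14 = 27.58 N·m counterclockwise.
Net moment of known loads = 59.32 N·m clockwise.
An unknown mass m at 6.3 m has arm 1.49 m; its moment is m·g·1.49 counterclockwise.
For rotational equilibrium, m × 9.8 × 1.49 = 59.32, so m = 59.32 / (9.8 × 1.49) = 4.06 kg.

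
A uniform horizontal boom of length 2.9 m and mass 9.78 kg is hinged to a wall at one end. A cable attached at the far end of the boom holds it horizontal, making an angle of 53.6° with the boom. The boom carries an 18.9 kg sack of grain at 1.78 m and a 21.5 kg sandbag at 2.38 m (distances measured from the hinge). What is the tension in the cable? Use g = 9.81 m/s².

Choose the hinge as the axis so the unknown hinge reaction has zero arm there.
Beam weight: 9.78 × 9.81 = 95.94 N down at 1.45 m → arm 1.45 m, τ = 95.94 × 1.45 = 139.1 N·m clockwise.
Sack of grain: 18.9 × 9.81 = 185.4 N down at 1.78 m → arm 1.78 m, τ = 185.4 × 1.78 = 330 N·m clockwise.
Sandbag: 21.5 × 9.81 = 210.9 N down at 2.38 m → arm 2.38 m, τ = 210.9 × 2.38 = 501.9 N·m clockwise.
Total clockwise load moment = 971 N·m.
The cable tension T acts at 2.9 m; only its component perpendicular to the boom, T sinθ, produces torque. sin 53.6° = 0.8049.
For rotational equilibrium, T × 2.9 × 0.8049 = 971, so T = 971 / 2.334 = 416 N.

T ≈ 416 N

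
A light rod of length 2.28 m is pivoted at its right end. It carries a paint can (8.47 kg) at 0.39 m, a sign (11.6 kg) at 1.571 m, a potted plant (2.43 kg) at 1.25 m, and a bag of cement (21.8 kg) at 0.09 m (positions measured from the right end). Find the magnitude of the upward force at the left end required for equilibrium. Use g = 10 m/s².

Sum moments about the right end (the unknown pivot reaction has zero arm there).
Paint can: 8.47 × 10 = 84.7 N down at 0.39 m → arm 0.39 m, τ = 84.7 × 0.39 = 33.03 N·m counterclockwise.
Sign: 11.6 × 10 = 116 N down at 1.571 m → arm 1.571 m, τ = 116 × 1.571 = 182.2 N·m counterclockwise.
Potted plant: 2.43 × 10 = 24.3 N down at 1.25 m → arm 1.25 m, τ = 24.3 × 1.25 = 30.38 N·m counterclockwise.
Bag of cement: 21.8 × 10 = 218 N down at 0.09 m → arm 0.09 m, τ = 218 × 0.09 = 19.62 N·m counterclockwise.
Net moment of the loads = 265.2 N·m counterclockwise.
The upward force F acts at the left end, arm 2.28 m, giving F × 2.28 clockwise.
Balancing moments: F × 2.28 = 265.2, giving F = 265.2 / 2.28 = 116 N.

F ≈ 116 N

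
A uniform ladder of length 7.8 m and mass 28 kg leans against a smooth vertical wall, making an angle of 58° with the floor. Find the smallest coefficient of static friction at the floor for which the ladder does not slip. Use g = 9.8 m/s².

μ_min ≈ 0.312

About the foot of the ladder:
Ladder weight 28×9.8 = 274.4 N acts at 3.9 m along the ladder; its horizontal arm is 3.9·cos58° = 2.067 m → τ = 567.2 N·m clockwise.
Wall normal N acts horizontally at the top; its moment arm is the height L sinθ = 7.8·sin58° = 6.615 m, counterclockwise.
For rotational equilibrium, N × 6.615 = 567.2, so N = 85.74 N.
ΣFx = 0 ⇒ f = N_wall = 85.74 N. ΣFy = 0 ⇒ N_floor = 274.4 N.
μ_min = f / N_floor = 85.74 / 274.4 = 0.312.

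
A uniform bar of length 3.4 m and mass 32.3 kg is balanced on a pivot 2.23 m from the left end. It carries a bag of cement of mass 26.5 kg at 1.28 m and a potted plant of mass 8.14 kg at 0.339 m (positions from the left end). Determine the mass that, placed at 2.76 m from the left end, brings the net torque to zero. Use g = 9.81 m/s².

m ≈ 109 kg

Taking torques about the pivot (at 2.23 m from the left end):
Beam weight: 32.3 × 9.81 = 316.9 N down at 1.7 m → arm 0.53 m, τ = 316.9 × 0.53 = 168 N·m counterclockwise.
Bag of cement: 26.5 × 9.81 = 260 N down at 1.28 m → arm 0.95 m, τ = 260 × 0.95 = 247 N·m counterclockwise.
Potted plant: 8.14 × 9.81 = 79.85 N down at 0.339 m → arm 1.891 m, τ = 79.85 × 1.891 = 151 N·m counterclockwise.
Net moment of known loads = 566 N·m counterclockwise.
An unknown mass m at 2.76 m has arm 0.53 m; its moment is m·g·0.53 clockwise.
Setting net torque to zero: m × 9.81 × 0.53 = 566 → m = 566 / (9.81 × 0.53) = 109 kg.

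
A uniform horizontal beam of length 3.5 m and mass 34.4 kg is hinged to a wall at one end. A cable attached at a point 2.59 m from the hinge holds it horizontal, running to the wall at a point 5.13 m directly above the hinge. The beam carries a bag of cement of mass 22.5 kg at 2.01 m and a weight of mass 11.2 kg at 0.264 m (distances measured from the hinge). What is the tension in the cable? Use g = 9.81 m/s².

T ≈ 460 N

Take moments about the hinge.
Beam weight: 34.4 × 9.81 = 337.5 N down at 1.75 m → arm 1.75 m, τ = 337.5 × 1.75 = 590.6 N·m clockwise.
Bag of cement: 22.5 × 9.81 = 220.7 N down at 2.01 m → arm 2.01 m, τ = 220.7 × 2.01 = 443.6 N·m clockwise.
Weight: 11.2 × 9.81 = 109.9 N down at 0.264 m → arm 0.264 m, τ = 109.9 × 0.264 = 29.01 N·m clockwise.
Total clockwise load moment = 1063 N·m.
The cable tension T acts at 2.59 m; only its component perpendicular to the beam, T sinθ, produces torque. sinθ = h/√(h²+d²) = 5.13/√(5.13²+2.59²) = 0.8927.
For rotational equilibrium, T × 2.59 × 0.8927 = 1063, so T = 1063 / 2.312 = 460 N.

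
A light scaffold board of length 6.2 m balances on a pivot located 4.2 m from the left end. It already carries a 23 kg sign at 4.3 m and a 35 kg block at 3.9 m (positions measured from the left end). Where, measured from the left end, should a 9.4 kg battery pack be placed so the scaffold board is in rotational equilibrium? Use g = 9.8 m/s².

Take moments about the pivot (at 4.2 m from the left end).
Sign: 23 × 9.8 = 225.4 N down at 4.3 m → arm 0.1 m, τ = 225.4 × 0.1 = 22.54 N·m clockwise.
Block: 35 × 9.8 = 343 N down at 3.9 m → arm 0.3 m, τ = 343 × 0.3 = 102.9 N·m counterclockwise.
Net moment of existing loads = 80.36 N·m counterclockwise.
The battery pack weighs 9.4 × 9.8 = 92.12 N and must supply an equal clockwise moment, so its lever arm about the pivot is 80.36 / 92.12 = 0.872 m.
That puts it at 4.2 + 0.872 = 5.07 m from the left end.

x ≈ 5.07 m from the left end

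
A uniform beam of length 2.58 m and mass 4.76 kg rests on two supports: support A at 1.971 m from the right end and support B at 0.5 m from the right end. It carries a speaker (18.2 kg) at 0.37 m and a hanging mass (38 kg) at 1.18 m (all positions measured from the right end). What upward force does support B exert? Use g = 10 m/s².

R_B ≈ 424 N

Choose support A as the axis so its reaction then has zero moment arm.
Beam weight: 4.76 × 10 = 47.6 N down at 1.29 m → arm 0.681 m, τ = 47.6 × 0.681 = 32.42 N·m clockwise.
Speaker: 18.2 × 10 = 182 N down at 0.37 m → arm 1.601 m, τ = 182 × 1.601 = 291.4 N·m clockwise.
Hanging mass: 38 × 10 = 380 N down at 1.18 m → arm 0.791 m, τ = 380 × 0.791 = 300.6 N·m clockwise.
Net load moment about support A = 624.4 N·m clockwise.
Reaction R at support B is upward at 0.5 m, arm 1.471 m → moment R × 1.471 counterclockwise.
Balancing moments: R × 1.471 = 624.4, giving R = 424 N.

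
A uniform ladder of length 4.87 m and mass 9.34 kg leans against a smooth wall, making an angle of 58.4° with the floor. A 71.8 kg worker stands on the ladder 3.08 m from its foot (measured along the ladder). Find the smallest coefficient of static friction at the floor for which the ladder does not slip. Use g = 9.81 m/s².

Choose the foot of the ladder as the axis so the floor normal and friction both act there and drop out.
Ladder weight 9.34×9.81 = 91.63 N acts at 2.435 m along the ladder; its horizontal arm is 2.435·cos58.4° = 1.276 m → τ = 116.9 N·m clockwise.
Worker: 71.8×9.81 = 704.4 N at 3.08 m → arm 1.614 m → τ = 1137 N·m clockwise.
Wall normal N acts horizontally at the top; its moment arm is the height L sinθ = 4.87·sin58.4° = 4.148 m, counterclockwise.
Balancing moments: N × 4.148 = 1254, giving N = 302.3 N.
ΣFx = 0 ⇒ f = N_wall = 302.3 N. ΣFy = 0 ⇒ N_floor = 796 N.
μ_min = f / N_floor = 302.3 / 796 = 0.38.

μ_min ≈ 0.38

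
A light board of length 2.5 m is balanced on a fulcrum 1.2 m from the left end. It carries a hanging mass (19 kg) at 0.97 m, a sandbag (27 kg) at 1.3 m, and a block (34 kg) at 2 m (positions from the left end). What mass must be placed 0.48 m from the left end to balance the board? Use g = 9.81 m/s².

Sum moments about the fulcrum (at 1.2 m from the left end) (the support reaction has zero arm there).
Hanging mass: 19 × 9.81 = 186.4 N down at 0.97 m → arm 0.23 m, τ = 186.4 × 0.23 = 42.87 N·m counterclockwise.
Sandbag: 27 × 9.81 = 264.9 N down at 1.3 m → arm 0.1 m, τ = 264.9 × 0.1 = 26.49 N·m clockwise.
Block: 34 × 9.81 = 333.5 N down at 2 m → arm 0.8 m, τ = 333.5 × 0.8 = 266.8 N·m clockwise.
Net moment of known loads = 250.4 N·m clockwise.
An unknown mass m at 0.48 m has arm 0.72 m; its moment is m·g·0.72 counterclockwise.
Setting net torque to zero: m × 9.81 × 0.72 = 250.4 → m = 250.4 / (9.81 × 0.72) = 35.5 kg.

m ≈ 35.5 kg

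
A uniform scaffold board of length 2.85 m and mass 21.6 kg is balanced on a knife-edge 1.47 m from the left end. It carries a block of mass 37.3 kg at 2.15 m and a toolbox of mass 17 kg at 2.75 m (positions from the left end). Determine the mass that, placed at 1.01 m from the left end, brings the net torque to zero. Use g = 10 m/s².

m ≈ 100 kg

Choose the knife-edge (at 1.47 m from the left end) as the axis so the support reaction has zero arm there.
Beam weight: 21.6 × 10 = 216 N down at 1.425 m → arm 0.045 m, τ = 216 × 0.045 = 9.72 N·m counterclockwise.
Block: 37.3 × 10 = 373 N down at 2.15 m → arm 0.68 m, τ = 373 × 0.68 = 253.6 N·m clockwise.
Toolbox: 17 × 10 = 170 N down at 2.75 m → arm 1.28 m, τ = 170 × 1.28 = 217.6 N·m clockwise.
Net moment of known loads = 461.5 N·m clockwise.
An unknown mass m at 1.01 m has arm 0.46 m; its moment is m·g·0.46 counterclockwise.
Setting net torque to zero: m × 10 × 0.46 = 461.5 → m = 461.5 / (10 × 0.46) = 100 kg.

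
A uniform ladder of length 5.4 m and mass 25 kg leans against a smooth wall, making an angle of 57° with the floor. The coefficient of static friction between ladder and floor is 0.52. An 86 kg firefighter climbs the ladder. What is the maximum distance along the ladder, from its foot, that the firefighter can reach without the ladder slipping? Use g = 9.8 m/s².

d ≈ 4.8 m

About the foot of the ladder:
Ladder weight 25×9.8 = 245 N acts at 2.7 m along the ladder; its horizontal arm is 2.7·cos57° = 1.471 m → τ = 360.4 N·m clockwise.
Firefighter weight 86×9.8 = 842.8 N at distance d → arm d·cos57° → τ = 842.8·d·0.5446 clockwise.
Wall normal N at the top has arm L sinθ = 4.529 m counterclockwise, so Στ = 0 gives N·4.529 = 360.4 + 459·d.
ΣFy = 0 ⇒ N_floor = 1088 N, so the maximum friction is μ_s·N_floor = 0.52×1088 = 565.8 N. ΣFx = 0 ⇒ N_wall = f, so at the slipping point N = 565.8 N.
Substituting: 565.8×4.529 = 360.4 + 459·d ⇒ d = (2563 − 360.4) / 459 = 4.8 m.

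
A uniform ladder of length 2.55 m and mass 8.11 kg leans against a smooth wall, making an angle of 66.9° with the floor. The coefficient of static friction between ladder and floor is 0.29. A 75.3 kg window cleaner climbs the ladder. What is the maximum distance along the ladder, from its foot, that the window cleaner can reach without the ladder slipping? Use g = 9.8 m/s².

Take moments about the foot of the ladder.
Ladder weight 8.11×9.8 = 79.48 N acts at 1.275 m along the ladder; its horizontal arm is 1.275·cos66.9° = 0.5002 m → τ = 39.76 N·m clockwise.
Window cleaner weight 75.3×9.8 = 737.9 N at distance d → arm d·cos66.9° → τ = 737.9·d·0.3923 clockwise.
Wall normal N at the top has arm L sinθ = 2.346 m counterclockwise, so Στ = 0 gives N·2.346 = 39.76 + 289.5·d.
ΣFy = 0 ⇒ N_floor = 817.4 N, so the maximum friction is μ_s·N_floor = 0.29×817.4 = 237 N. ΣFx = 0 ⇒ N_wall = f, so at the slipping point N = 237 N.
Substituting: 237×2.346 = 39.76 + 289.5·d ⇒ d = (556 − 39.76) / 289.5 = 1.78 m.

d ≈ 1.78 m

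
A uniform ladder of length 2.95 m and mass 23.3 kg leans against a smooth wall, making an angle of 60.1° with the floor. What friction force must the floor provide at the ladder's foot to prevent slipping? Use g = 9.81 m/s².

Take moments about the foot of the ladder.
Ladder weight 23.3×9.81 = 228.6 N acts at 1.475 m along the ladder; its horizontal arm is 1.475·cos60.1° = 0.7353 m → τ = 168.1 N·m clockwise.
Wall normal N acts horizontally at the top; its moment arm is the height L sinθ = 2.95·sin60.1° = 2.557 m, counterclockwise.
Balancing moments: N × 2.557 = 168.1, giving N = 65.7 N.
ΣFx = 0: friction at the foot balances the wall's push, so f = N_wall = 65.7 N.

f ≈ 65.7 N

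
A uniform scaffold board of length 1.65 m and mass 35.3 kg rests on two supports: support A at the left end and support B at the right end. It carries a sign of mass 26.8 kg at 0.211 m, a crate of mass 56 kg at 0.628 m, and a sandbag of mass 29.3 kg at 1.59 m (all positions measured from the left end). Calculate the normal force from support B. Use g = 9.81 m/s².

R_B ≈ 693 N

About support A:
Beam weight: 35.3 × 9.81 = 346.3 N down at 0.825 m → arm 0.825 m, τ = 346.3 × 0.825 = 285.7 N·m clockwise.
Sign: 26.8 × 9.81 = 262.9 N down at 0.211 m → arm 0.211 m, τ = 262.9 × 0.211 = 55.47 N·m clockwise.
Crate: 56 × 9.81 = 549.4 N down at 0.628 m → arm 0.628 m, τ = 549.4 × 0.628 = 345 N·m clockwise.
Sandbag: 29.3 × 9.81 = 287.4 N down at 1.59 m → arm 1.59 m, τ = 287.4 × 1.59 = 457 N·m clockwise.
Net load moment about support A = 1143 N·m clockwise.
Reaction R at support B is upward at 1.65 m, arm 1.65 m → moment R × 1.65 counterclockwise.
Στ = 0 ⇒ R × 1.65 = 1143 ⇒ R = 693 N.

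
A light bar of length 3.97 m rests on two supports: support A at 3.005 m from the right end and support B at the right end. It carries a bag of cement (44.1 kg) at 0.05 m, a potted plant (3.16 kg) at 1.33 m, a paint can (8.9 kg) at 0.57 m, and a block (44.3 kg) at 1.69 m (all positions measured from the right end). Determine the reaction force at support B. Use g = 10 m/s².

R_B ≈ 717 N

Take moments about support A.
Bag of cement: 44.1 × 10 = 441 N down at 0.05 m → arm 2.955 m, τ = 441 × 2.955 = 1303 N·m clockwise.
Potted plant: 3.16 × 10 = 31.6 N down at 1.33 m → arm 1.675 m, τ = 31.6 × 1.675 = 52.93 N·m clockwise.
Paint can: 8.9 × 10 = 89 N down at 0.57 m → arm 2.435 m, τ = 89 × 2.435 = 216.7 N·m clockwise.
Block: 44.3 × 10 = 443 N down at 1.69 m → arm 1.315 m, τ = 443 × 1.315 = 582.5 N·m clockwise.
Net load moment about support A = 2155 N·m clockwise.
Reaction R at support B is upward at 0 m, arm 3.005 m → moment R × 3.005 counterclockwise.
Balancing moments: R × 3.005 = 2155, giving R = 717 N.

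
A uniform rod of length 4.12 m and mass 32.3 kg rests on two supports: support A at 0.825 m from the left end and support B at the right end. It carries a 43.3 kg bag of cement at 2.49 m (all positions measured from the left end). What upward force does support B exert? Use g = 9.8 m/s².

R_B ≈ 333 N

Choose support A as the axis so its reaction then has zero moment arm.
Beam weight: 32.3 × 9.8 = 316.5 N down at 2.06 m → arm 1.235 m, τ = 316.5 × 1.235 = 390.9 N·m clockwise.
Bag of cement: 43.3 × 9.8 = 424.3 N down at 2.49 m → arm 1.665 m, τ = 424.3 × 1.665 = 706.5 N·m clockwise.
Net load moment about support A = 1097 N·m clockwise.
Reaction R at support B is upward at 4.12 m, arm 3.295 m → moment R × 3.295 counterclockwise.
Setting net torque to zero: R × 3.295 = 1097 → R = 333 N.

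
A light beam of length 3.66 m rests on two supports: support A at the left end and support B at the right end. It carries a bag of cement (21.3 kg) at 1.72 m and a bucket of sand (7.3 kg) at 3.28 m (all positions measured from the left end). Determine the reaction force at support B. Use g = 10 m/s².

R_B ≈ 166 N

Choose support A as the axis so its reaction then has zero moment arm.
Bag of cement: 21.3 × 10 = 213 N down at 1.72 m → arm 1.72 m, τ = 213 × 1.72 = 366.4 N·m clockwise.
Bucket of sand: 7.3 × 10 = 73 N down at 3.28 m → arm 3.28 m, τ = 73 × 3.28 = 239.4 N·m clockwise.
Net load moment about support A = 605.8 N·m clockwise.
Reaction R at support B is upward at 3.66 m, arm 3.66 m → moment R × 3.66 counterclockwise.
Setting net torque to zero: R × 3.66 = 605.8 → R = 166 N.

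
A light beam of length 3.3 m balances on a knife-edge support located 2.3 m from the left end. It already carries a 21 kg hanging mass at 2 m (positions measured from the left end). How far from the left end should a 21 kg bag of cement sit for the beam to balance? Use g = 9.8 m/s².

Taking torques about the knife-edge support (at 2.3 m from the left end):
Hanging mass: 21 × 9.8 = 205.8 N down at 2 m → arm 0.3 m, τ = 205.8 × 0.3 = 61.74 N·m counterclockwise.
Net moment of existing loads = 61.74 N·m counterclockwise.
The bag of cement weighs 21 × 9.8 = 205.8 N and must supply an equal clockwise moment, so its lever arm about the knife-edge support is 61.74 / 205.8 = 0.3 m.
That puts it at 2.3 + 0.3 = 2.6 m from the left end.

x ≈ 2.6 m from the left end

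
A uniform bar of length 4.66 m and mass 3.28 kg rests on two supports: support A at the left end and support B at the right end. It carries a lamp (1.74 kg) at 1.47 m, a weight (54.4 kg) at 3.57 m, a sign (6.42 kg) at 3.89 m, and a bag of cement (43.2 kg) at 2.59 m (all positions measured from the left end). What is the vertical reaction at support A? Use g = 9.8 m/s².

R_A ≈ 351 N

Sum moments about support B (its reaction then has zero moment arm).
Beam weight: 3.28 × 9.8 = 32.14 N down at 2.33 m → arm 2.33 m, τ = 32.14 × 2.33 = 74.89 N·m counterclockwise.
Lamp: 1.74 × 9.8 = 17.05 N down at 1.47 m → arm 3.19 m, τ = 17.05 × 3.19 = 54.39 N·m counterclockwise.
Weight: 54.4 × 9.8 = 533.1 N down at 3.57 m → arm 1.09 m, τ = 533.1 × 1.09 = 581.1 N·m counterclockwise.
Sign: 6.42 × 9.8 = 62.92 N down at 3.89 m → arm 0.77 m, τ = 62.92 × 0.77 = 48.45 N·m counterclockwise.
Bag of cement: 43.2 × 9.8 = 423.4 N down at 2.59 m → arm 2.07 m, τ = 423.4 × 2.07 = 876.4 N·m counterclockwise.
Net load moment about support B = 1635 N·m counterclockwise.
Reaction R at support A is upward at 0 m, arm 4.66 m → moment R × 4.66 clockwise.
Balancing moments: R × 4.66 = 1635, giving R = 351 N.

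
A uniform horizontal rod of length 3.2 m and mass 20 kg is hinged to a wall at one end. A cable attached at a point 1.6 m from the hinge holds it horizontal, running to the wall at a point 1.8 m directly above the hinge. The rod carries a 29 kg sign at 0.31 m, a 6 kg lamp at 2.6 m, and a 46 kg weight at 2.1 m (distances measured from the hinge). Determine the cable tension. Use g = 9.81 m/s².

T ≈ 1260 N

Taking torques about the hinge:
Beam weight: 20 × 9.81 = 196.2 N down at 1.6 m → arm 1.6 m, τ = 196.2 × 1.6 = 313.9 N·m clockwise.
Sign: 29 × 9.81 = 284.5 N down at 0.31 m → arm 0.31 m, τ = 284.5 × 0.31 = 88.19 N·m clockwise.
Lamp: 6 × 9.81 = 58.86 N down at 2.6 m → arm 2.6 m, τ = 58.86 × 2.6 = 153 N·m clockwise.
Weight: 46 × 9.81 = 451.3 N down at 2.1 m → arm 2.1 m, τ = 451.3 × 2.1 = 947.7 N·m clockwise.
Total clockwise load moment = 1503 N·m.
The cable tension T acts at 1.6 m; only its component perpendicular to the rod, T sinθ, produces torque. sinθ = h/√(h²+d²) = 1.8/√(1.8²+1.6²) = 0.7474.
Στ = 0 ⇒ T × 1.6 × 0.7474 = 1503 ⇒ T = 1503 / 1.196 = 1260 N.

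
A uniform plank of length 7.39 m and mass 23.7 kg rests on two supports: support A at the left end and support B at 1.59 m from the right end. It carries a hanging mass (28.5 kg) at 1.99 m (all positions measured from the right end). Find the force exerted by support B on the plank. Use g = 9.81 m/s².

Choose support A as the axis so its reaction then has zero moment arm.
Beam weight: 23.7 × 9.81 = 232.5 N down at 3.695 m → arm 3.695 m, τ = 232.5 × 3.695 = 859.1 N·m clockwise.
Hanging mass: 28.5 × 9.81 = 279.6 N down at 1.99 m → arm 5.4 m, τ = 279.6 × 5.4 = 1510 N·m clockwise.
Net load moment about support A = 2369 N·m clockwise.
Reaction R at support B is upward at 1.59 m, arm 5.8 m → moment R × 5.8 counterclockwise.
Balancing moments: R × 5.8 = 2369, giving R = 408 N.

R_B ≈ 408 N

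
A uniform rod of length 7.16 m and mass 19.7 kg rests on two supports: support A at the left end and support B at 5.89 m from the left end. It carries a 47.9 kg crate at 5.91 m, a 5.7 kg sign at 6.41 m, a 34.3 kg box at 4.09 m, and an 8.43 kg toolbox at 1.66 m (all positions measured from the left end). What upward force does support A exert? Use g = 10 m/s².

R_A ≈ 236 N

About support B:
Beam weight: 19.7 × 10 = 197 N down at 3.58 m → arm 2.31 m, τ = 197 × 2.31 = 455.1 N·m counterclockwise.
Crate: 47.9 × 10 = 479 N down at 5.91 m → arm 0.02 m, τ = 479 × 0.02 = 9.58 N·m clockwise.
Sign: 5.7 × 10 = 57 N down at 6.41 m → arm 0.52 m, τ = 57 × 0.52 = 29.64 N·m clockwise.
Box: 34.3 × 10 = 343 N down at 4.09 m → arm 1.8 m, τ = 343 × 1.8 = 617.4 N·m counterclockwise.
Toolbox: 8.43 × 10 = 84.3 N down at 1.66 m → arm 4.23 m, τ = 84.3 × 4.23 = 356.6 N·m counterclockwise.
Net load moment about support B = 1390 N·m counterclockwise.
Reaction R at support A is upward at 0 m, arm 5.89 m → moment R × 5.89 clockwise.
Balancing moments: R × 5.89 = 1390, giving R = 236 N.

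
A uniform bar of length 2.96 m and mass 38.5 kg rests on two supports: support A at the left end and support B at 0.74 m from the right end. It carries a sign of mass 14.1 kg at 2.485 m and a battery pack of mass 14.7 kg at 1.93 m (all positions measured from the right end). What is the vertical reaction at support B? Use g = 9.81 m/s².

R_B ≈ 348 N

Taking torques about support A:
Beam weight: 38.5 × 9.81 = 377.7 N down at 1.48 m → arm 1.48 m, τ = 377.7 × 1.48 = 559 N·m clockwise.
Sign: 14.1 × 9.81 = 138.3 N down at 2.485 m → arm 0.475 m, τ = 138.3 × 0.475 = 65.69 N·m clockwise.
Battery pack: 14.7 × 9.81 = 144.2 N down at 1.93 m → arm 1.03 m, τ = 144.2 × 1.03 = 148.5 N·m clockwise.
Net load moment about support A = 773.2 N·m clockwise.
Reaction R at support B is upward at 0.74 m, arm 2.22 m → moment R × 2.22 counterclockwise.
Στ = 0 ⇒ R × 2.22 = 773.2 ⇒ R = 348 N.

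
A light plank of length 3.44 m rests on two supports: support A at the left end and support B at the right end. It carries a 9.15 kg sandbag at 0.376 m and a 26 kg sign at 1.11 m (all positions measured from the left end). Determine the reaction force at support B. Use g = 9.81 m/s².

Sum moments about support A (its reaction then has zero moment arm).
Sandbag: 9.15 × 9.81 = 89.76 N down at 0.376 m → arm 0.376 m, τ = 89.76 × 0.376 = 33.75 N·m clockwise.
Sign: 26 × 9.81 = 255.1 N down at 1.11 m → arm 1.11 m, τ = 255.1 × 1.11 = 283.2 N·m clockwise.
Net load moment about support A = 316.9 N·m clockwise.
Reaction R at support B is upward at 3.44 m, arm 3.44 m → moment R × 3.44 counterclockwise.
Στ = 0 ⇒ R × 3.44 = 316.9 ⇒ R = 92.1 N.

R_B ≈ 92.1 N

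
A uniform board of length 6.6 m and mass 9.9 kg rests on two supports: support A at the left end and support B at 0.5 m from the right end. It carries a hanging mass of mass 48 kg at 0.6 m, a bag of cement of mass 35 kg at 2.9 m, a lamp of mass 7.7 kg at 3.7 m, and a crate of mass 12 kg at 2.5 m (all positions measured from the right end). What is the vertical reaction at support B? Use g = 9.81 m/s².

Taking torques about support A:
Beam weight: 9.9 × 9.81 = 97.12 N down at 3.3 m → arm 3.3 m, τ = 97.12 × 3.3 = 320.5 N·m clockwise.
Hanging mass: 48 × 9.81 = 470.9 N down at 0.6 m → arm 6 m, τ = 470.9 × 6 = 2825 N·m clockwise.
Bag of cement: 35 × 9.81 = 343.4 N down at 2.9 m → arm 3.7 m, τ = 343.4 × 3.7 = 1271 N·m clockwise.
Lamp: 7.7 × 9.81 = 75.54 N down at 3.7 m → arm 2.9 m, τ = 75.54 × 2.9 = 219.1 N·m clockwise.
Crate: 12 × 9.81 = 117.7 N down at 2.5 m → arm 4.1 m, τ = 117.7 × 4.1 = 482.6 N·m clockwise.
Net load moment about support A = 5118 N·m clockwise.
Reaction R at support B is upward at 0.5 m, arm 6.1 m → moment R × 6.1 counterclockwise.
Balancing moments: R × 6.1 = 5118, giving R = 839 N.

R_B ≈ 839 N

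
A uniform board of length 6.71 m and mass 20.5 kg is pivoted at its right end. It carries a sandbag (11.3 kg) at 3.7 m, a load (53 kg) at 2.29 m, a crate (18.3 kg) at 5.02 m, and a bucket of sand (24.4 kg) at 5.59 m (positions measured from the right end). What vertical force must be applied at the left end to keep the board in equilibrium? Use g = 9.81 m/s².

F ≈ 673 N

Choose the right end as the axis so the unknown pivot reaction has zero arm there.
Beam weight: 20.5 × 9.81 = 201.1 N down at 3.355 m → arm 3.355 m, τ = 201.1 × 3.355 = 674.7 N·m counterclockwise.
Sandbag: 11.3 × 9.81 = 110.9 N down at 3.7 m → arm 3.7 m, τ = 110.9 × 3.7 = 410.3 N·m counterclockwise.
Load: 53 × 9.81 = 519.9 N down at 2.29 m → arm 2.29 m, τ = 519.9 × 2.29 = 1191 N·m counterclockwise.
Crate: 18.3 × 9.81 = 179.5 N down at 5.02 m → arm 5.02 m, τ = 179.5 × 5.02 = 901.1 N·m counterclockwise.
Bucket of sand: 24.4 × 9.81 = 239.4 N down at 5.59 m → arm 5.59 m, τ = 239.4 × 5.59 = 1338 N·m counterclockwise.
Net moment of the loads = 4515 N·m counterclockwise.
The upward force F acts at the left end, arm 6.71 m, giving F × 6.71 clockwise.
Balancing moments: F × 6.71 = 4515, giving F = 4515 / 6.71 = 673 N.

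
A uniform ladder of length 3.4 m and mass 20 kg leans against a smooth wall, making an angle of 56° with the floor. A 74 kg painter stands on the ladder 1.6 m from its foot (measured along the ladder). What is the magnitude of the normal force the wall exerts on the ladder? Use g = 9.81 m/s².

Take moments about the foot of the ladder.
Ladder weight 20×9.81 = 196.2 N acts at 1.7 m along the ladder; its horizontal arm is 1.7·cos56° = 0.9506 m → τ = 186.5 N·m clockwise.
Painter: 74×9.81 = 725.9 N at 1.6 m → arm 0.8947 m → τ = 649.5 N·m clockwise.
Wall normal N acts horizontally at the top; its moment arm is the height L sinθ = 3.4·sin56° = 2.819 m, counterclockwise.
For rotational equilibrium, N × 2.819 = 836, so N = 297 N.

N_wall ≈ 297 N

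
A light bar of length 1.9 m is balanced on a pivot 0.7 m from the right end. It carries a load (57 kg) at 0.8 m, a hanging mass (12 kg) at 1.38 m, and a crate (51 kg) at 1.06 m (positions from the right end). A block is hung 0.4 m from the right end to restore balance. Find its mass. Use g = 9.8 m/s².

m ≈ 107 kg

Choose the pivot (at 0.7 m from the right end) as the axis so the support reaction has zero arm there.
Load: 57 × 9.8 = 558.6 N down at 0.8 m → arm 0.1 m, τ = 558.6 × 0.1 = 55.86 N·m counterclockwise.
Hanging mass: 12 × 9.8 = 117.6 N down at 1.38 m → arm 0.68 m, τ = 117.6 × 0.68 = 79.97 N·m counterclockwise.
Crate: 51 × 9.8 = 499.8 N down at 1.06 m → arm 0.36 m, τ = 499.8 × 0.36 = 179.9 N·m counterclockwise.
Net moment of known loads = 315.7 N·m counterclockwise.
An unknown mass m at 0.4 m has arm 0.3 m; its moment is m·g·0.3 clockwise.
Balancing moments: m × 9.8 × 0.3 = 315.7, giving m = 315.7 / (9.8 × 0.3) = 107 kg.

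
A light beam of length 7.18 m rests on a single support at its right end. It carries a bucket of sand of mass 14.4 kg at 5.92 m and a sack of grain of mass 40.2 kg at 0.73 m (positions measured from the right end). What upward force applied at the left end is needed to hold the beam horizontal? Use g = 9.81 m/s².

F ≈ 157 N

About the right end:
Bucket of sand: 14.4 × 9.81 = 141.3 N down at 5.92 m → arm 5.92 m, τ = 141.3 × 5.92 = 836.5 N·m counterclockwise.
Sack of grain: 40.2 × 9.81 = 394.4 N down at 0.73 m → arm 0.73 m, τ = 394.4 × 0.73 = 287.9 N·m counterclockwise.
Net moment of the loads = 1124 N·m counterclockwise.
The upward force F acts at the left end, arm 7.18 m, giving F × 7.18 clockwise.
Setting net torque to zero: F × 7.18 = 1124 → F = 1124 / 7.18 = 157 N.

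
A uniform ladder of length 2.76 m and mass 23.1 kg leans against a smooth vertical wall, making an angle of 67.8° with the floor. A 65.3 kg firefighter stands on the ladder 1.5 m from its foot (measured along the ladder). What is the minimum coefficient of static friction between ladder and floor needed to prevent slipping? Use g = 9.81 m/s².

μ_min ≈ 0.217

Taking torques about the foot of the ladder:
Ladder weight 23.1×9.81 = 226.6 N acts at 1.38 m along the ladder; its horizontal arm is 1.38·cos67.8° = 0.5214 m → τ = 118.1 N·m clockwise.
Firefighter: 65.3×9.81 = 640.6 N at 1.5 m → arm 0.5668 m → τ = 363.1 N·m clockwise.
Wall normal N acts horizontally at the top; its moment arm is the height L sinθ = 2.76·sin67.8° = 2.555 m, counterclockwise.
Στ = 0 ⇒ N × 2.555 = 481.2 ⇒ N = 188.3 N.
ΣFx = 0 ⇒ f = N_wall = 188.3 N. ΣFy = 0 ⇒ N_floor = 867.2 N.
μ_min = f / N_floor = 188.3 / 867.2 = 0.217.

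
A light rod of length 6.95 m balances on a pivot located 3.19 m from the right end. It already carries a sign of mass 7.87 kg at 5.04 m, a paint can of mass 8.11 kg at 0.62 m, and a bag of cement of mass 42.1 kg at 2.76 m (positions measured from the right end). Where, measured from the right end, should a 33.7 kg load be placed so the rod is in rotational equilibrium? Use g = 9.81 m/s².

Sum moments about the pivot (at 3.19 m from the right end) (the support reaction has zero arm there).
Sign: 7.87 × 9.81 = 77.2 N down at 5.04 m → arm 1.85 m, τ = 77.2 × 1.85 = 142.8 N·m counterclockwise.
Paint can: 8.11 × 9.81 = 79.56 N down at 0.62 m → arm 2.57 m, τ = 79.56 × 2.57 = 204.5 N·m clockwise.
Bag of cement: 42.1 × 9.81 = 413 N down at 2.76 m → arm 0.43 m, τ = 413 × 0.43 = 177.6 N·m clockwise.
Net moment of existing loads = 239.3 N·m clockwise.
The load weighs 33.7 × 9.81 = 330.6 N and must supply an equal counterclockwise moment, so its lever arm about the pivot is 239.3 / 330.6 = 0.724 m.
That puts it at 3.19 + 0.724 = 3.91 m from the right end.

x ≈ 3.91 m from the right end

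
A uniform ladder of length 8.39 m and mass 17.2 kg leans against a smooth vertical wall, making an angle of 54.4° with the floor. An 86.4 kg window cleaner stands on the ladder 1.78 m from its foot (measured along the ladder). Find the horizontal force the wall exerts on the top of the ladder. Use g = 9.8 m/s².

N_wall ≈ 189 N

Sum moments about the foot of the ladder (the floor normal and friction both act there and drop out).
Ladder weight 17.2×9.8 = 168.6 N acts at 4.195 m along the ladder; its horizontal arm is 4.195·cos54.4° = 2.442 m → τ = 411.7 N·m clockwise.
Window cleaner: 86.4×9.8 = 846.7 N at 1.78 m → arm 1.036 m → τ = 877.2 N·m clockwise.
Wall normal N acts horizontally at the top; its moment arm is the height L sinθ = 8.39·sin54.4° = 6.822 m, counterclockwise.
Στ = 0 ⇒ N × 6.822 = 1289 ⇒ N = 189 N.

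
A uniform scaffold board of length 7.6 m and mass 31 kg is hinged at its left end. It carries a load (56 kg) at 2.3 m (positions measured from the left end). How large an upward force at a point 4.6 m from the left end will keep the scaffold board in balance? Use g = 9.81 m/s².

F ≈ 526 N

Choose the left end as the axis so the unknown pivot reaction has zero arm there.
Beam weight: 31 × 9.81 = 304.1 N down at 3.8 m → arm 3.8 m, τ = 304.1 × 3.8 = 1156 N·m clockwise.
Load: 56 × 9.81 = 549.4 N down at 2.3 m → arm 2.3 m, τ = 549.4 × 2.3 = 1264 N·m clockwise.
Net moment of the loads = 2420 N·m clockwise.
The upward force F acts at a point 4.6 m from the left end, arm 4.6 m, giving F × 4.6 counterclockwise.
Στ = 0 ⇒ F × 4.6 = 2420 ⇒ F = 2420 / 4.6 = 526 N.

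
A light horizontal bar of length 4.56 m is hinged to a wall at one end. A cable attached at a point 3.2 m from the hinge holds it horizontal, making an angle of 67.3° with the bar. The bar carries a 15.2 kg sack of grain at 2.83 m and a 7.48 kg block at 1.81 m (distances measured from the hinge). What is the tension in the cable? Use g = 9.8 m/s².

About the hinge:
Sack of grain: 15.2 × 9.8 = 149 N down at 2.83 m → arm 2.83 m, τ = 149 × 2.83 = 421.7 N·m clockwise.
Block: 7.48 × 9.8 = 73.3 N down at 1.81 m → arm 1.81 m, τ = 73.3 × 1.81 = 132.7 N·m clockwise.
Total clockwise load moment = 554.4 N·m.
The cable tension T acts at 3.2 m; only its component perpendicular to the bar, T sinθ, produces torque. sin 67.3° = 0.9225.
Στ = 0 ⇒ T × 3.2 × 0.9225 = 554.4 ⇒ T = 554.4 / 2.952 = 188 N.

T ≈ 188 N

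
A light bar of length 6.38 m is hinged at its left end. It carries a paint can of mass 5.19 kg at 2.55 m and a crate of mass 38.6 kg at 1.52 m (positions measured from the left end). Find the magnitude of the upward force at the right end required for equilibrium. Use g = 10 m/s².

Take moments about the left end.
Paint can: 5.19 × 10 = 51.9 N down at 2.55 m → arm 2.55 m, τ = 51.9 × 2.55 = 132.3 N·m clockwise.
Crate: 38.6 × 10 = 386 N down at 1.52 m → arm 1.52 m, τ = 386 × 1.52 = 586.7 N·m clockwise.
Net moment of the loads = 719 N·m clockwise.
The upward force F acts at the right end, arm 6.38 m, giving F × 6.38 counterclockwise.
For rotational equilibrium, F × 6.38 = 719, so F = 719 / 6.38 = 113 N.

F ≈ 113 N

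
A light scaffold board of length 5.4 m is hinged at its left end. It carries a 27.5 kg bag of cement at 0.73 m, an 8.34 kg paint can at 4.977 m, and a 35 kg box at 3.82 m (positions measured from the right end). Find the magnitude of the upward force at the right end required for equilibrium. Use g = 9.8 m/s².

Sum moments about the left end (the unknown pivot reaction has zero arm there).
Bag of cement: 27.5 × 9.8 = 269.5 N down at 0.73 m → arm 4.67 m, τ = 269.5 × 4.67 = 1259 N·m clockwise.
Paint can: 8.34 × 9.8 = 81.73 N down at 4.977 m → arm 0.423 m, τ = 81.73 × 0.423 = 34.57 N·m clockwise.
Box: 35 × 9.8 = 343 N down at 3.82 m → arm 1.58 m, τ = 343 × 1.58 = 541.9 N·m clockwise.
Net moment of the loads = 1835 N·m clockwise.
The upward force F acts at the right end, arm 5.4 m, giving F × 5.4 counterclockwise.
Setting net torque to zero: F × 5.4 = 1835 → F = 1835 / 5.4 = 340 N.

F ≈ 340 N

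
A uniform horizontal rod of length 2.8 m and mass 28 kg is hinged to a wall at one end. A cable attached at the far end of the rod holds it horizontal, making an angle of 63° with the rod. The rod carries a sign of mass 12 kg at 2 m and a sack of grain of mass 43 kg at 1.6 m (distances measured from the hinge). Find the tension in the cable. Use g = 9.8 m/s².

Choose the hinge as the axis so the unknown hinge reaction has zero arm there.
Beam weight: 28 × 9.8 = 274.4 N down at 1.4 m → arm 1.4 m, τ = 274.4 × 1.4 = 384.2 N·m clockwise.
Sign: 12 × 9.8 = 117.6 N down at 2 m → arm 2 m, τ = 117.6 × 2 = 235.2 N·m clockwise.
Sack of grain: 43 × 9.8 = 421.4 N down at 1.6 m → arm 1.6 m, τ = 421.4 × 1.6 = 674.2 N·m clockwise.
Total clockwise load moment = 1294 N·m.
The cable tension T acts at 2.8 m; only its component perpendicular to the rod, T sinθ, produces torque. sin 63° = 0.891.
Setting net torque to zero: T × 2.8 × 0.891 = 1294 → T = 1294 / 2.495 = 519 N.

T ≈ 519 N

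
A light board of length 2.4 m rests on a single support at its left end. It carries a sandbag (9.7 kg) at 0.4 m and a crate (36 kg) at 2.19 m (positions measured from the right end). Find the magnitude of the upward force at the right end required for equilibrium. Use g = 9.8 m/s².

F ≈ 110 N

Taking torques about the left end:
Sandbag: 9.7 × 9.8 = 95.06 N down at 0.4 m → arm 2 m, τ = 95.06 × 2 = 190.1 N·m clockwise.
Crate: 36 × 9.8 = 352.8 N down at 2.19 m → arm 0.21 m, τ = 352.8 × 0.21 = 74.09 N·m clockwise.
Net moment of the loads = 264.2 N·m clockwise.
The upward force F acts at the right end, arm 2.4 m, giving F × 2.4 counterclockwise.
For rotational equilibrium, F × 2.4 = 264.2, so F = 264.2 / 2.4 = 110 N.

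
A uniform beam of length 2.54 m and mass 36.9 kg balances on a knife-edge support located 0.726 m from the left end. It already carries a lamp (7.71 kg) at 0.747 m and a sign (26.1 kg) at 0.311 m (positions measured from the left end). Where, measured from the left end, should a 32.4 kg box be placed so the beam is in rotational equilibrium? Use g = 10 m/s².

x ≈ 0.436 m from the left end

Take moments about the knife-edge support (at 0.726 m from the left end).
Beam weight: 36.9 × 10 = 369 N down at 1.27 m → arm 0.544 m, τ = 369 × 0.544 = 200.7 N·m clockwise.
Lamp: 7.71 × 10 = 77.1 N down at 0.747 m → arm 0.021 m, τ = 77.1 × 0.021 = 1.619 N·m clockwise.
Sign: 26.1 × 10 = 261 N down at 0.311 m → arm 0.415 m, τ = 261 × 0.415 = 108.3 N·m counterclockwise.
Net moment of existing loads = 94.02 N·m clockwise.
The box weighs 32.4 × 10 = 324 N and must supply an equal counterclockwise moment, so its lever arm about the knife-edge support is 94.02 / 324 = 0.29 m.
That puts it at 0.726 − 0.29 = 0.436 m from the left end.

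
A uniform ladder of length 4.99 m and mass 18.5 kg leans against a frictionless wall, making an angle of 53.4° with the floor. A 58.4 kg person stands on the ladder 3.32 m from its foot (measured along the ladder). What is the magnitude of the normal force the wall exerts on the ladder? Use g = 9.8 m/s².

About the foot of the ladder:
Ladder weight 18.5×9.8 = 181.3 N acts at 2.495 m along the ladder; its horizontal arm is 2.495·cos53.4° = 1.488 m → τ = 269.8 N·m clockwise.
Person: 58.4×9.8 = 572.3 N at 3.32 m → arm 1.979 m → τ = 1133 N·m clockwise.
Wall normal N acts horizontally at the top; its moment arm is the height L sinθ = 4.99·sin53.4° = 4.006 m, counterclockwise.
For rotational equilibrium, N × 4.006 = 1403, so N = 350 N.

N_wall ≈ 350 N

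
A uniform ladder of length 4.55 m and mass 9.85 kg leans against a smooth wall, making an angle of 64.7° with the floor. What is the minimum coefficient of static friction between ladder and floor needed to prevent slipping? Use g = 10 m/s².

μ_min ≈ 0.236

About the foot of the ladder:
Ladder weight 9.85×10 = 98.5 N acts at 2.275 m along the ladder; its horizontal arm is 2.275·cos64.7° = 0.9722 m → τ = 95.76 N·m clockwise.
Wall normal N acts horizontally at the top; its moment arm is the height L sinθ = 4.55·sin64.7° = 4.114 m, counterclockwise.
For rotational equilibrium, N × 4.114 = 95.76, so N = 23.28 N.
ΣFx = 0 ⇒ f = N_wall = 23.28 N. ΣFy = 0 ⇒ N_floor = 98.5 N.
μ_min = f / N_floor = 23.28 / 98.5 = 0.236.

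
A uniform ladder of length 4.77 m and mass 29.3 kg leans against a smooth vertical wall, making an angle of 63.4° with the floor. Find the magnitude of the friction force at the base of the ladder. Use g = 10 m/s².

Sum moments about the foot of the ladder (the floor normal and friction both act there and drop out).
Ladder weight 29.3×10 = 293 N acts at 2.385 m along the ladder; its horizontal arm is 2.385·cos63.4° = 1.068 m → τ = 312.9 N·m clockwise.
Wall normal N acts horizontally at the top; its moment arm is the height L sinθ = 4.77·sin63.4° = 4.265 m, counterclockwise.
Setting net torque to zero: N × 4.265 = 312.9 → N = 73.4 N.
ΣFx = 0: friction at the foot balances the wall's push, so f = N_wall = 73.4 N.

f ≈ 73.4 N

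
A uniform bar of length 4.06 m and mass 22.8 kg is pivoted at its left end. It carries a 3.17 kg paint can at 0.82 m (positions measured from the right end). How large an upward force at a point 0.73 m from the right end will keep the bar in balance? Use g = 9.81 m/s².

Choose the left end as the axis so the unknown pivot reaction has zero arm there.
Beam weight: 22.8 × 9.81 = 223.7 N down at 2.03 m → arm 2.03 m, τ = 223.7 × 2.03 = 454.1 N·m clockwise.
Paint can: 3.17 × 9.81 = 31.1 N down at 0.82 m → arm 3.24 m, τ = 31.1 × 3.24 = 100.8 N·m clockwise.
Net moment of the loads = 554.9 N·m clockwise.
The upward force F acts at a point 0.73 m from the right end, arm 3.33 m, giving F × 3.33 counterclockwise.
Balancing moments: F × 3.33 = 554.9, giving F = 554.9 / 3.33 = 167 N.

F ≈ 167 N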